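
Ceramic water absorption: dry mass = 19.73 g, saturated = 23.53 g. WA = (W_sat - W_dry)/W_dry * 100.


WA = (23.53 - 19.73) / 19.73 * 100 = 19.26%

19.26


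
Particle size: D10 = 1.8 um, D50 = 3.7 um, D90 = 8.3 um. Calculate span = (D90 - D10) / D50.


Span = (8.3 - 1.8) / 3.7 = 6.5 / 3.7 = 1.757

1.757


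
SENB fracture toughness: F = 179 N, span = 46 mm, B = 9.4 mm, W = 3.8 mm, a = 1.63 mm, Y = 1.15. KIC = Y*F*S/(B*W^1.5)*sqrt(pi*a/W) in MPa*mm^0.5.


KIC = 1.15*179*46/(9.4*3.8^1.5)*sqrt(pi*1.63/3.8) = 157.86

157.86


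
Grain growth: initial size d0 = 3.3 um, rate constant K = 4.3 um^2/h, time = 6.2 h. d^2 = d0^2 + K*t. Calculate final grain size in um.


d^2 = 3.3^2 + 4.3*6.2 = 37.55
d = sqrt(37.55) = 6.13 um

6.13


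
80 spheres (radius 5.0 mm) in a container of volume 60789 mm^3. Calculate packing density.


V_sphere = 4/3*pi*5.0^3 = 523.5988 mm^3
Total V = 80*523.5988 = 41887.904 mm^3
PD = 41887.904 / 60789 = 0.689

0.689


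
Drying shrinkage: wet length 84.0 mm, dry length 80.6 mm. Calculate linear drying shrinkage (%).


DS = (84.0 - 80.6) / 84.0 * 100 = 4.05%

4.05


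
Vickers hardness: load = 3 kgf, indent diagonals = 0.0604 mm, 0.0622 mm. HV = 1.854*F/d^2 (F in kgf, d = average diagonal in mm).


d_avg = (0.0604+0.0622)/2 = 0.0613 mm
HV = 1.854*3/0.0613^2 = 1480

1480


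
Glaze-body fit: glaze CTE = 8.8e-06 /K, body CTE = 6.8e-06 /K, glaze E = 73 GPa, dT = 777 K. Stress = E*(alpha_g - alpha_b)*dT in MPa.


Stress = 73*1000*(8.8e-06 - 6.8e-06)*777 = 113.4 MPa

113.4


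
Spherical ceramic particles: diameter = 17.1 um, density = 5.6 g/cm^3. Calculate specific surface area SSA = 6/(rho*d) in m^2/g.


SSA = 6 / (5.6 * 17.1) = 0.063 m^2/g

0.063


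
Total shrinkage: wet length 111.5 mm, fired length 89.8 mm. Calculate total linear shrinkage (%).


TS = (111.5 - 89.8) / 111.5 * 100 = 19.46%

19.46


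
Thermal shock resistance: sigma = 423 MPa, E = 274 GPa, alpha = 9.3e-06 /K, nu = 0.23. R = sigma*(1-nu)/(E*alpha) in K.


R = 423*(1-0.23)/(274*1000*9.3e-06) = 128 K

128


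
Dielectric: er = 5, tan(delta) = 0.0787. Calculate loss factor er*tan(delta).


Loss = 5 * 0.0787 = 0.394

0.394


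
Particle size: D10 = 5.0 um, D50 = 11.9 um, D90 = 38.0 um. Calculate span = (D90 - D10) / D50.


Span = (38.0 - 5.0) / 11.9 = 33.0 / 11.9 = 2.773

2.773


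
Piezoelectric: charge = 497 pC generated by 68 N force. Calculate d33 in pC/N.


d33 = 497 / 68 = 7.3 pC/N

7.3


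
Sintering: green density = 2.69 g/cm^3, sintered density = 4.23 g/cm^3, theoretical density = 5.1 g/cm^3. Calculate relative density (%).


Relative = 4.23 / 5.1 * 100 = 82.9%

82.9


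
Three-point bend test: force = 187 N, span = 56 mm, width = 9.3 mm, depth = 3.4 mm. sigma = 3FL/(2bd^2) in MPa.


sigma = 3*187*56/(2*9.3*3.4^2) = 146.1 MPa

146.1


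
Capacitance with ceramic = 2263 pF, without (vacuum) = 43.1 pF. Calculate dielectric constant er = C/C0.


er = 2263 / 43.1 = 52.51

52.51


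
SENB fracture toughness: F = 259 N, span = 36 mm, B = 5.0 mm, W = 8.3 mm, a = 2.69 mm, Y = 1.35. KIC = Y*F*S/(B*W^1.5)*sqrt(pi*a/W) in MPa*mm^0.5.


KIC = 1.35*259*36/(5.0*8.3^1.5)*sqrt(pi*2.69/8.3) = 106.23

106.23


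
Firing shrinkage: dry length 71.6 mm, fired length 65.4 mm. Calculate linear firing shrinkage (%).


FS = (71.6 - 65.4) / 71.6 * 100 = 8.66%

8.66


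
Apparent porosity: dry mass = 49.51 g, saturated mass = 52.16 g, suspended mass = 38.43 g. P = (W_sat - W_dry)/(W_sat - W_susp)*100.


P = (52.16 - 49.51) / (52.16 - 38.43) * 100 = 2.65 / 13.73 * 100 = 19.3%

19.3


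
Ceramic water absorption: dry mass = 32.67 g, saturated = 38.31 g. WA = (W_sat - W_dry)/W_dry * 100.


WA = (38.31 - 32.67) / 32.67 * 100 = 17.26%

17.26


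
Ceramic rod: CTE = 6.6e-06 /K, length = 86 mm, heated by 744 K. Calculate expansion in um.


dL = 6.6e-06 * 86 * 744 * 1000 = 422.294 um

422.294


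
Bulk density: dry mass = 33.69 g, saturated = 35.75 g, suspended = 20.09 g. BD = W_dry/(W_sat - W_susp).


BD = 33.69 / (35.75 - 20.09) = 33.69 / 15.66 = 2.151 g/cm^3

2.151


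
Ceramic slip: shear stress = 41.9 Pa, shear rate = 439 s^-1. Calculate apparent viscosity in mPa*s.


eta = tau/gamma * 1000 = 41.9/439 * 1000 = 95.4 mPa*s

95.4


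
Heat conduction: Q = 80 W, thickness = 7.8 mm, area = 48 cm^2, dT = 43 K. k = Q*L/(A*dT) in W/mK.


k = 80*7.8/1000/(48/10000*43) = 3.02 W/mK

3.02


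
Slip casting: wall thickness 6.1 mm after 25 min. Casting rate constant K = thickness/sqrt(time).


K = 6.1 / sqrt(25) = 6.1 / 5.0 = 1.22 mm/min^0.5

1.22


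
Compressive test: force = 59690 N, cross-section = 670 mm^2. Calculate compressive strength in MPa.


CS = 59690 / 670 = 89.1 MPa

89.1


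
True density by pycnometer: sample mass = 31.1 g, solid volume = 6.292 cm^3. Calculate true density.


TD = 31.1 / 6.292 = 4.943 g/cm^3

4.943


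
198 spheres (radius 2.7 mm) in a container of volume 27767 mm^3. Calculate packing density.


V_sphere = 4/3*pi*2.7^3 = 82.448 mm^3
Total V = 198*82.448 = 16324.704 mm^3
PD = 16324.704 / 27767 = 0.588

0.588


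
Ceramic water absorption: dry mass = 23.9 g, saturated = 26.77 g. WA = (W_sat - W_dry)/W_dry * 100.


WA = (26.77 - 23.9) / 23.9 * 100 = 12.01%

12.01


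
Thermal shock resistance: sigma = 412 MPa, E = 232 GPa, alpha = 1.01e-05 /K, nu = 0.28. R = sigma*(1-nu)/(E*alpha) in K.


R = 412*(1-0.28)/(232*1000*1.01e-05) = 127 K

127


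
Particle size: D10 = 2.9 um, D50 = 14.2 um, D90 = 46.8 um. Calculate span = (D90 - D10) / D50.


Span = (46.8 - 2.9) / 14.2 = 43.9 / 14.2 = 3.092

3.092


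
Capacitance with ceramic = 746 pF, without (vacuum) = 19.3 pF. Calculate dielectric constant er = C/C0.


er = 746 / 19.3 = 38.65

38.65


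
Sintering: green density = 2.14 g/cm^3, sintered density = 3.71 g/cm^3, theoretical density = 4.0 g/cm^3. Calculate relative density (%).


Relative = 3.71 / 4.0 * 100 = 92.8%

92.8


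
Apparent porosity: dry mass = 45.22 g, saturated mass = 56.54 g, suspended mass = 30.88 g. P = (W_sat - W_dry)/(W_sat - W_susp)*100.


P = (56.54 - 45.22) / (56.54 - 30.88) * 100 = 11.32 / 25.66 * 100 = 44.1%

44.1


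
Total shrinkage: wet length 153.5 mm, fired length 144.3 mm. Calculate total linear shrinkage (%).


TS = (153.5 - 144.3) / 153.5 * 100 = 5.99%

5.99


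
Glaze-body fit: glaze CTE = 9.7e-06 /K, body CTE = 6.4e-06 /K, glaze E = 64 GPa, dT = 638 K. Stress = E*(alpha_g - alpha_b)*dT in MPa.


Stress = 64*1000*(9.7e-06 - 6.4e-06)*638 = 134.7 MPa

134.7


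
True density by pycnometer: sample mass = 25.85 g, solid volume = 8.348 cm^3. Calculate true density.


TD = 25.85 / 8.348 = 3.097 g/cm^3

3.097


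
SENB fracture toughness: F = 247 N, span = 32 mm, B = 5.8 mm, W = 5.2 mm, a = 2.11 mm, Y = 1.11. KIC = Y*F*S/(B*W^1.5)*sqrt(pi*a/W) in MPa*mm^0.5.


KIC = 1.11*247*32/(5.8*5.2^1.5)*sqrt(pi*2.11/5.2) = 144.03

144.03


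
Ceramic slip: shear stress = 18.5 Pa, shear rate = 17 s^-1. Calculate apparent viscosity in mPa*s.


eta = tau/gamma * 1000 = 18.5/17 * 1000 = 1088.2 mPa*s

1088.2


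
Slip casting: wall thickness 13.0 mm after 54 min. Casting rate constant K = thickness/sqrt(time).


K = 13.0 / sqrt(54) = 13.0 / 7.3485 = 1.769 mm/min^0.5

1.769


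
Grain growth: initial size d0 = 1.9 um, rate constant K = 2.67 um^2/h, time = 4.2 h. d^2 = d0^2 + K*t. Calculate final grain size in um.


d^2 = 1.9^2 + 2.67*4.2 = 14.824
d = sqrt(14.824) = 3.85 um

3.85


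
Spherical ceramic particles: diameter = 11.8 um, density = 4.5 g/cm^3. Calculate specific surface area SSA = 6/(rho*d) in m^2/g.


SSA = 6 / (4.5 * 11.8) = 0.113 m^2/g

0.113


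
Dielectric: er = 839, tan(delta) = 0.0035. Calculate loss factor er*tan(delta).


Loss = 839 * 0.0035 = 2.937

2.937


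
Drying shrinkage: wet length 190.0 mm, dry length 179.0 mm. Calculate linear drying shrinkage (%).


DS = (190.0 - 179.0) / 190.0 * 100 = 5.79%

5.79


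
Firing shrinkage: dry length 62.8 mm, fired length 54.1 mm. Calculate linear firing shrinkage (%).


FS = (62.8 - 54.1) / 62.8 * 100 = 13.85%

13.85


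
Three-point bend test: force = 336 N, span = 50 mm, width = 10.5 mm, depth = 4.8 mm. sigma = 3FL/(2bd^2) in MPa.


sigma = 3*336*50/(2*10.5*4.8^2) = 104.2 MPa

104.2


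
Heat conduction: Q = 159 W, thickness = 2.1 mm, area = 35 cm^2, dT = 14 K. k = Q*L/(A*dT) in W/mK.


k = 159*2.1/1000/(35/10000*14) = 6.81 W/mK

6.81


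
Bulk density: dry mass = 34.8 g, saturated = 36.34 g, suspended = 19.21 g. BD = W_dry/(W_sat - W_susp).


BD = 34.8 / (36.34 - 19.21) = 34.8 / 17.13 = 2.032 g/cm^3

2.032


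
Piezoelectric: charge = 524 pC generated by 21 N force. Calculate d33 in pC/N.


d33 = 524 / 21 = 25.0 pC/N

25.0


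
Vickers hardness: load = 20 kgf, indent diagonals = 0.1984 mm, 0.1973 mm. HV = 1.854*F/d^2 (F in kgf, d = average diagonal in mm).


d_avg = (0.1984+0.1973)/2 = 0.19785 mm
HV = 1.854*20/0.19785^2 = 947

947


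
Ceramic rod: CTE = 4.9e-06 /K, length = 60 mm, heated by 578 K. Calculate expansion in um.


dL = 4.9e-06 * 60 * 578 * 1000 = 169.932 um

169.932


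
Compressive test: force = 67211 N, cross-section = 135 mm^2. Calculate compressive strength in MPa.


CS = 67211 / 135 = 497.9 MPa

497.9


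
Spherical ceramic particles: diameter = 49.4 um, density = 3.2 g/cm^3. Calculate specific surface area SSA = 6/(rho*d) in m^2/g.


SSA = 6 / (3.2 * 49.4) = 0.038 m^2/g

0.038


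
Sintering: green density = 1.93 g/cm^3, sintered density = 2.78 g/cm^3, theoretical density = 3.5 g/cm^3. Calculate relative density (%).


Relative = 2.78 / 3.5 * 100 = 79.4%

79.4


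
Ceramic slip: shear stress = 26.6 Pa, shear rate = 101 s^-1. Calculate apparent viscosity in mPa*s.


eta = tau/gamma * 1000 = 26.6/101 * 1000 = 263.4 mPa*s

263.4


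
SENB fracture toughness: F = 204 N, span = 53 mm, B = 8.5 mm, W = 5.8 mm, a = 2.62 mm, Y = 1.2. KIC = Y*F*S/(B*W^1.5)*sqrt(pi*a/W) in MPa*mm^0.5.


KIC = 1.2*204*53/(8.5*5.8^1.5)*sqrt(pi*2.62/5.8) = 130.18

130.18


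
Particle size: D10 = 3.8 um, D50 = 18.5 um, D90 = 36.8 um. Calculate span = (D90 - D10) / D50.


Span = (36.8 - 3.8) / 18.5 = 33.0 / 18.5 = 1.784

1.784


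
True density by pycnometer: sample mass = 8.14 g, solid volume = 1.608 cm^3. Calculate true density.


TD = 8.14 / 1.608 = 5.062 g/cm^3

5.062


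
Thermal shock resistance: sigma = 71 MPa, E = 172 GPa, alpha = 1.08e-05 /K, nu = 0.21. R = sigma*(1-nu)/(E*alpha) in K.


R = 71*(1-0.21)/(172*1000*1.08e-05) = 30 K

30


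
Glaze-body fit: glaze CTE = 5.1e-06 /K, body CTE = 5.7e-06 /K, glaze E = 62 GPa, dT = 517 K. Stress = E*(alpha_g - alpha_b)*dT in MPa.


Stress = 62*1000*(5.1e-06 - 5.7e-06)*517 = -19.2 MPa

-19.2


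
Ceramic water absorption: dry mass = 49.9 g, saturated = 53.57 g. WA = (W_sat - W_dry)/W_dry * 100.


WA = (53.57 - 49.9) / 49.9 * 100 = 7.35%

7.35


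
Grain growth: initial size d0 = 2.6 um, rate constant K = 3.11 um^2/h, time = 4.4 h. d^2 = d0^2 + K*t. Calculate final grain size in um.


d^2 = 2.6^2 + 3.11*4.4 = 20.444
d = sqrt(20.444) = 4.52 um

4.52


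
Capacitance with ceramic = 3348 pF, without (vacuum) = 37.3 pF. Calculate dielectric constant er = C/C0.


er = 3348 / 37.3 = 89.76

89.76


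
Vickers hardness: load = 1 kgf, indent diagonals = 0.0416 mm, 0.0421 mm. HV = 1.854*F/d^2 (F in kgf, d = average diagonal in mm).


d_avg = (0.0416+0.0421)/2 = 0.04185 mm
HV = 1.854*1/0.04185^2 = 1059

1059


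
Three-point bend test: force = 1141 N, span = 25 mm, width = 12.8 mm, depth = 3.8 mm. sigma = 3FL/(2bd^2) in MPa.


sigma = 3*1141*25/(2*12.8*3.8^2) = 231.5 MPa

231.5


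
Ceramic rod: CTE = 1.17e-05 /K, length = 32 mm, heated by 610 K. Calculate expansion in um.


dL = 1.17e-05 * 32 * 610 * 1000 = 228.384 um

228.384


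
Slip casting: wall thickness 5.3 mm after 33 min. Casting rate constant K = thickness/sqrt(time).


K = 5.3 / sqrt(33) = 5.3 / 5.7446 = 0.923 mm/min^0.5

0.923


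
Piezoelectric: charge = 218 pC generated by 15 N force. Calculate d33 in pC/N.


d33 = 218 / 15 = 14.5 pC/N

14.5


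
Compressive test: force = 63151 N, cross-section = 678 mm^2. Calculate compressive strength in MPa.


CS = 63151 / 678 = 93.1 MPa

93.1


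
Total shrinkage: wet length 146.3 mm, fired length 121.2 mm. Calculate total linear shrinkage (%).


TS = (146.3 - 121.2) / 146.3 * 100 = 17.16%

17.16


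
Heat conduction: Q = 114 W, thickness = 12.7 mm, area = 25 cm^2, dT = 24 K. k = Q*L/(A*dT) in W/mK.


k = 114*12.7/1000/(25/10000*24) = 24.13 W/mK

24.13


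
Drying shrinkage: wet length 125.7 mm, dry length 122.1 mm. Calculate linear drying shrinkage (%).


DS = (125.7 - 122.1) / 125.7 * 100 = 2.86%

2.86


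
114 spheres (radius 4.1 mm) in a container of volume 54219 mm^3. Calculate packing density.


V_sphere = 4/3*pi*4.1^3 = 288.6956 mm^3
Total V = 114*288.6956 = 32911.2984 mm^3
PD = 32911.2984 / 54219 = 0.607

0.607


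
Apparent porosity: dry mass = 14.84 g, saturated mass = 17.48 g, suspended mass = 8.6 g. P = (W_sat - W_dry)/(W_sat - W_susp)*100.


P = (17.48 - 14.84) / (17.48 - 8.6) * 100 = 2.64 / 8.88 * 100 = 29.7%

29.7


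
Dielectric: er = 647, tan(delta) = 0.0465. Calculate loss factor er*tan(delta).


Loss = 647 * 0.0465 = 30.086

30.086


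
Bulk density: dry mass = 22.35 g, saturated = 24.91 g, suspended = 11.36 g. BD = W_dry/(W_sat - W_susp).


BD = 22.35 / (24.91 - 11.36) = 22.35 / 13.55 = 1.649 g/cm^3

1.649


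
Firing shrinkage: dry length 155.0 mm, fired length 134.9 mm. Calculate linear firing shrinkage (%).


FS = (155.0 - 134.9) / 155.0 * 100 = 12.97%

12.97


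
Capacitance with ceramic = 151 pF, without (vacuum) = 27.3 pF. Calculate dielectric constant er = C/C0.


er = 151 / 27.3 = 5.53

5.53


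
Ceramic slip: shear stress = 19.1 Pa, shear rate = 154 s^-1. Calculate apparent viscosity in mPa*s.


eta = tau/gamma * 1000 = 19.1/154 * 1000 = 124.0 mPa*s

124.0


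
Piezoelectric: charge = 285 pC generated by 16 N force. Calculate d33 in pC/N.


d33 = 285 / 16 = 17.8 pC/N

17.8


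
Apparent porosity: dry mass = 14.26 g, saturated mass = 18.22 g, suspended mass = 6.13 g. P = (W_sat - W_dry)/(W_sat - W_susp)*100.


P = (18.22 - 14.26) / (18.22 - 6.13) * 100 = 3.96 / 12.09 * 100 = 32.8%

32.8


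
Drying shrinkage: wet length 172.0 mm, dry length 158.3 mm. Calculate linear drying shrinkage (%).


DS = (172.0 - 158.3) / 172.0 * 100 = 7.97%

7.97


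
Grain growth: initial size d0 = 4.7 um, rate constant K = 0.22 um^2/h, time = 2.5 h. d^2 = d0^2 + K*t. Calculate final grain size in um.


d^2 = 4.7^2 + 0.22*2.5 = 22.64
d = sqrt(22.64) = 4.76 um

4.76


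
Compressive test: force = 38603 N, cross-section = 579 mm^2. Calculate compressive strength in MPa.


CS = 38603 / 579 = 66.7 MPa

66.7


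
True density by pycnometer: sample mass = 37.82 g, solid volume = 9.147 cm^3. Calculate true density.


TD = 37.82 / 9.147 = 4.135 g/cm^3

4.135


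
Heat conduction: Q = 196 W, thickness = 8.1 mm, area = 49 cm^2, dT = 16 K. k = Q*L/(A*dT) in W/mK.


k = 196*8.1/1000/(49/10000*16) = 20.25 W/mK

20.25


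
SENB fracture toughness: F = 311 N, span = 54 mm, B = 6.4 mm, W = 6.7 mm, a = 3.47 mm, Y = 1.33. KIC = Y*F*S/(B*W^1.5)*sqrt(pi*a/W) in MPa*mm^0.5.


KIC = 1.33*311*54/(6.4*6.7^1.5)*sqrt(pi*3.47/6.7) = 256.69

256.69


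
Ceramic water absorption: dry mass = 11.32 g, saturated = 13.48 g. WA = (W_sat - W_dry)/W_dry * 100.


WA = (13.48 - 11.32) / 11.32 * 100 = 19.08%

19.08


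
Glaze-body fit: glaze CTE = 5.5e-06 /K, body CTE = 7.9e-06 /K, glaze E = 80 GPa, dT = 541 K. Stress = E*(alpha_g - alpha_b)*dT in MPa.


Stress = 80*1000*(5.5e-06 - 7.9e-06)*541 = -103.9 MPa

-103.9


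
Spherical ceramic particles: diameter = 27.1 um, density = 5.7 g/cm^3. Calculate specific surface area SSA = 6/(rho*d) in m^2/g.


SSA = 6 / (5.7 * 27.1) = 0.039 m^2/g

0.039


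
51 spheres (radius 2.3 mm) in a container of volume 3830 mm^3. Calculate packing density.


V_sphere = 4/3*pi*2.3^3 = 50.965 mm^3
Total V = 51*50.965 = 2599.215 mm^3
PD = 2599.215 / 3830 = 0.679

0.679


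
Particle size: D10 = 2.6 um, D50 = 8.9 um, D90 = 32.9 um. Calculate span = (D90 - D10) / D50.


Span = (32.9 - 2.6) / 8.9 = 30.3 / 8.9 = 3.404

3.404


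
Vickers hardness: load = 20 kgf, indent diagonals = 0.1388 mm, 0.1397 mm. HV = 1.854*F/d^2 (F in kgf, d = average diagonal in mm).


d_avg = (0.1388+0.1397)/2 = 0.13925 mm
HV = 1.854*20/0.13925^2 = 1912

1912


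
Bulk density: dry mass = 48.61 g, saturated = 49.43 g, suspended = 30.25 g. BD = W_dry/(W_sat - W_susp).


BD = 48.61 / (49.43 - 30.25) = 48.61 / 19.18 = 2.534 g/cm^3

2.534


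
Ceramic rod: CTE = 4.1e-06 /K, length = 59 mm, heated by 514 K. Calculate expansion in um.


dL = 4.1e-06 * 59 * 514 * 1000 = 124.337 um

124.337


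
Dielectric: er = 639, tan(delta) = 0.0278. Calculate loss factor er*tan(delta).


Loss = 639 * 0.0278 = 17.764

17.764


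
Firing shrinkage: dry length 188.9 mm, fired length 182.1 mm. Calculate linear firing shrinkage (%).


FS = (188.9 - 182.1) / 188.9 * 100 = 3.6%

3.6


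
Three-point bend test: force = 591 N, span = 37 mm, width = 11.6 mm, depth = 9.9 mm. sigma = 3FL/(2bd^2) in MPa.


sigma = 3*591*37/(2*11.6*9.9^2) = 28.9 MPa

28.9


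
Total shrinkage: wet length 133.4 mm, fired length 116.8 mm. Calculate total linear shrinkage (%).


TS = (133.4 - 116.8) / 133.4 * 100 = 12.44%

12.44


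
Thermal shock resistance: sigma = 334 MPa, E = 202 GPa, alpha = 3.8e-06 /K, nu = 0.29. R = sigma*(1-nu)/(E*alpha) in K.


R = 334*(1-0.29)/(202*1000*3.8e-06) = 309 K

309


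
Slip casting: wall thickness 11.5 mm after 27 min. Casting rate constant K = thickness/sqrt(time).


K = 11.5 / sqrt(27) = 11.5 / 5.1962 = 2.213 mm/min^0.5

2.213


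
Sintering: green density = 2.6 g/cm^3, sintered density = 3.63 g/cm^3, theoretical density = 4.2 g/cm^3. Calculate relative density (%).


Relative = 3.63 / 4.2 * 100 = 86.4%

86.4


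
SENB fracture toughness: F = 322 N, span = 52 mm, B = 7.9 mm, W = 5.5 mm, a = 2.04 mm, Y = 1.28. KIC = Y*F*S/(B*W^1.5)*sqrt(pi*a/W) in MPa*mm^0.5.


KIC = 1.28*322*52/(7.9*5.5^1.5)*sqrt(pi*2.04/5.5) = 227.04

227.04


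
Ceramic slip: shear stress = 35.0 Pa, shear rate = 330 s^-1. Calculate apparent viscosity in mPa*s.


eta = tau/gamma * 1000 = 35.0/330 * 1000 = 106.1 mPa*s

106.1


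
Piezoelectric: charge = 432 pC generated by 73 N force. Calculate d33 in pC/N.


d33 = 432 / 73 = 5.9 pC/N

5.9


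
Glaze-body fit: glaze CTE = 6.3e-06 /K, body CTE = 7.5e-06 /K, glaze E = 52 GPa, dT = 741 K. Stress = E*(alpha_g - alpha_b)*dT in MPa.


Stress = 52*1000*(6.3e-06 - 7.5e-06)*741 = -46.2 MPa

-46.2


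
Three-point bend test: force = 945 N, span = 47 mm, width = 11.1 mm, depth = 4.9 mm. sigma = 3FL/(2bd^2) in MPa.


sigma = 3*945*47/(2*11.1*4.9^2) = 250.0 MPa

250.0


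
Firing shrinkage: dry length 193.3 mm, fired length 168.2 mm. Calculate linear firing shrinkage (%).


FS = (193.3 - 168.2) / 193.3 * 100 = 12.98%

12.98


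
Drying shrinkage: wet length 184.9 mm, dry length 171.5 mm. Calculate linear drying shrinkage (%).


DS = (184.9 - 171.5) / 184.9 * 100 = 7.25%

7.25


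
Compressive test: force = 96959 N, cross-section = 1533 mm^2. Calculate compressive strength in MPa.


CS = 96959 / 1533 = 63.2 MPa

63.2


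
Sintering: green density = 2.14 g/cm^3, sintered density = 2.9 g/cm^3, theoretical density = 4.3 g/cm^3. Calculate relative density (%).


Relative = 2.9 / 4.3 * 100 = 67.4%

67.4


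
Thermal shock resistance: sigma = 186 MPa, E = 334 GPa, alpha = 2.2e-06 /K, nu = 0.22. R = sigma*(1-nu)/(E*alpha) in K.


R = 186*(1-0.22)/(334*1000*2.2e-06) = 197 K

197


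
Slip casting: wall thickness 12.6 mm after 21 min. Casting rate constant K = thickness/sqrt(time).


K = 12.6 / sqrt(21) = 12.6 / 4.5826 = 2.75 mm/min^0.5

2.75


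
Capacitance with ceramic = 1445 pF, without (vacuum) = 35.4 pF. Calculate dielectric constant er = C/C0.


er = 1445 / 35.4 = 40.82

40.82


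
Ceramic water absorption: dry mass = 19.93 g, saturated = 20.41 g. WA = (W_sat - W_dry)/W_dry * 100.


WA = (20.41 - 19.93) / 19.93 * 100 = 2.41%

2.41


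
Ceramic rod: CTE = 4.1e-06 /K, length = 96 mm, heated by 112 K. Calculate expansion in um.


dL = 4.1e-06 * 96 * 112 * 1000 = 44.083 um

44.083


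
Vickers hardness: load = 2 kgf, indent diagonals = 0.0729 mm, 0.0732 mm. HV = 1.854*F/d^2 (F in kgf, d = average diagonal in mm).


d_avg = (0.0729+0.0732)/2 = 0.07305 mm
HV = 1.854*2/0.07305^2 = 695

695


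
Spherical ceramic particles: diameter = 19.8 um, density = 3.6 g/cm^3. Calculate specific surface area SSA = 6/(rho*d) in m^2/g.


SSA = 6 / (3.6 * 19.8) = 0.084 m^2/g

0.084


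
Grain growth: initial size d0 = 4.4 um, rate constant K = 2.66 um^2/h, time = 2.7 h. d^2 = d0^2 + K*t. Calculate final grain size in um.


d^2 = 4.4^2 + 2.66*2.7 = 26.542
d = sqrt(26.542) = 5.15 um

5.15


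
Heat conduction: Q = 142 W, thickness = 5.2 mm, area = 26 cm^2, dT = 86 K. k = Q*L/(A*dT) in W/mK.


k = 142*5.2/1000/(26/10000*86) = 3.3 W/mK

3.3


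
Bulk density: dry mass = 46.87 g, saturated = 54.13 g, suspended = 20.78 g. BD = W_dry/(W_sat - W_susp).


BD = 46.87 / (54.13 - 20.78) = 46.87 / 33.35 = 1.405 g/cm^3

1.405


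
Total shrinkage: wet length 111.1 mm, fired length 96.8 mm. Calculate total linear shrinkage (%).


TS = (111.1 - 96.8) / 111.1 * 100 = 12.87%

12.87


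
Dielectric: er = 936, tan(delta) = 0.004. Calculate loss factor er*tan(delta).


Loss = 936 * 0.004 = 3.744

3.744


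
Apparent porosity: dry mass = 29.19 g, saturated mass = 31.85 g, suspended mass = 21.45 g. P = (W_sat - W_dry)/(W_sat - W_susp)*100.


P = (31.85 - 29.19) / (31.85 - 21.45) * 100 = 2.66 / 10.4 * 100 = 25.6%

25.6


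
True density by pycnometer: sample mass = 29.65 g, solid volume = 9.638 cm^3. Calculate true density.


TD = 29.65 / 9.638 = 3.076 g/cm^3

3.076


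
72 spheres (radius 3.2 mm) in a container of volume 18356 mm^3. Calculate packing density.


V_sphere = 4/3*pi*3.2^3 = 137.2583 mm^3
Total V = 72*137.2583 = 9882.5976 mm^3
PD = 9882.5976 / 18356 = 0.538

0.538


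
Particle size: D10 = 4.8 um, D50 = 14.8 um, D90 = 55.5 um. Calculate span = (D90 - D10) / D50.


Span = (55.5 - 4.8) / 14.8 = 50.7 / 14.8 = 3.426

3.426


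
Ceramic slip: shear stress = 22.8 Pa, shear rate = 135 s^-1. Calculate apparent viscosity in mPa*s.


eta = tau/gamma * 1000 = 22.8/135 * 1000 = 168.9 mPa*s

168.9


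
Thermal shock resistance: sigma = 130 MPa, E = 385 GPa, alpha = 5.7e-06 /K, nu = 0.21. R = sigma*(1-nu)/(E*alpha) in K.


R = 130*(1-0.21)/(385*1000*5.7e-06) = 47 K

47


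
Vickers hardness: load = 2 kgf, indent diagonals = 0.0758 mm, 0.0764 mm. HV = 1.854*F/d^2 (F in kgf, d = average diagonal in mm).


d_avg = (0.0758+0.0764)/2 = 0.0761 mm
HV = 1.854*2/0.0761^2 = 640

640


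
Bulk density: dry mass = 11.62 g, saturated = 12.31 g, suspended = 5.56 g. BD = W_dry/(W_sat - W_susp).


BD = 11.62 / (12.31 - 5.56) = 11.62 / 6.75 = 1.721 g/cm^3

1.721


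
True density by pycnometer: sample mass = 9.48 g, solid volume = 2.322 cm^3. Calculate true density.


TD = 9.48 / 2.322 = 4.083 g/cm^3

4.083


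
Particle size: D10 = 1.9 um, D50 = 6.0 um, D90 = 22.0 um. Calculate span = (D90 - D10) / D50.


Span = (22.0 - 1.9) / 6.0 = 20.1 / 6.0 = 3.35

3.35


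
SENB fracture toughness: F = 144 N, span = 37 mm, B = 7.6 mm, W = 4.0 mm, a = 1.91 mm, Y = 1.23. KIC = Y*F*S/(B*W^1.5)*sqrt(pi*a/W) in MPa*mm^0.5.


KIC = 1.23*144*37/(7.6*4.0^1.5)*sqrt(pi*1.91/4.0) = 132.02

132.02


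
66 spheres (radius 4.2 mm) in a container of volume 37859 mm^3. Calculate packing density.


V_sphere = 4/3*pi*4.2^3 = 310.3391 mm^3
Total V = 66*310.3391 = 20482.3806 mm^3
PD = 20482.3806 / 37859 = 0.541

0.541


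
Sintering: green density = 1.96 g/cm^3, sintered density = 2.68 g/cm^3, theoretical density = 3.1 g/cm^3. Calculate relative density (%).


Relative = 2.68 / 3.1 * 100 = 86.5%

86.5


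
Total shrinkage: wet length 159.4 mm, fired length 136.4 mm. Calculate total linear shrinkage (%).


TS = (159.4 - 136.4) / 159.4 * 100 = 14.43%

14.43


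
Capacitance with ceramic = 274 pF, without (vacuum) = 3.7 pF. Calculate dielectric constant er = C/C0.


er = 274 / 3.7 = 74.05

74.05


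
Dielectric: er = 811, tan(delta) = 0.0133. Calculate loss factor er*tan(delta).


Loss = 811 * 0.0133 = 10.786

10.786


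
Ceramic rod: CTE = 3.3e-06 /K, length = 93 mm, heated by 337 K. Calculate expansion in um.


dL = 3.3e-06 * 93 * 337 * 1000 = 103.425 um

103.425


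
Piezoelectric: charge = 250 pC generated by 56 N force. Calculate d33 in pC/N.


d33 = 250 / 56 = 4.5 pC/N

4.5


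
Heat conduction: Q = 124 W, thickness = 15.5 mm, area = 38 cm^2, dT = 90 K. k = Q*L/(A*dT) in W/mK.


k = 124*15.5/1000/(38/10000*90) = 5.62 W/mK

5.62


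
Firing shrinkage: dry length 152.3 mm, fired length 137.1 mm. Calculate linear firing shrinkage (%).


FS = (152.3 - 137.1) / 152.3 * 100 = 9.98%

9.98


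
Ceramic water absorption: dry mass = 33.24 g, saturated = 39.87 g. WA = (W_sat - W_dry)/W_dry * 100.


WA = (39.87 - 33.24) / 33.24 * 100 = 19.95%

19.95


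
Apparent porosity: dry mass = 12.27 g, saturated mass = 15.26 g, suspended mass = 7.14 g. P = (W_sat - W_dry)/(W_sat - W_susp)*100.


P = (15.26 - 12.27) / (15.26 - 7.14) * 100 = 2.99 / 8.12 * 100 = 36.8%

36.8


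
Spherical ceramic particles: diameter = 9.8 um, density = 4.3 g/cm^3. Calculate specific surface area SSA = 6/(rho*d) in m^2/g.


SSA = 6 / (4.3 * 9.8) = 0.142 m^2/g

0.142


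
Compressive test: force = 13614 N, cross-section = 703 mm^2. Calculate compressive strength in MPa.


CS = 13614 / 703 = 19.4 MPa

19.4


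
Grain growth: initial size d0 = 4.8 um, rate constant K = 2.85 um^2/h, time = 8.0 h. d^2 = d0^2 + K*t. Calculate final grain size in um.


d^2 = 4.8^2 + 2.85*8.0 = 45.84
d = sqrt(45.84) = 6.77 um

6.77


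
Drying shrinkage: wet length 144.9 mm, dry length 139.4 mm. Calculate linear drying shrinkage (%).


DS = (144.9 - 139.4) / 144.9 * 100 = 3.8%

3.8


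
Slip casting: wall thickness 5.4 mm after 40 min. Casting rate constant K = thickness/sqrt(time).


K = 5.4 / sqrt(40) = 5.4 / 6.3246 = 0.854 mm/min^0.5

0.854


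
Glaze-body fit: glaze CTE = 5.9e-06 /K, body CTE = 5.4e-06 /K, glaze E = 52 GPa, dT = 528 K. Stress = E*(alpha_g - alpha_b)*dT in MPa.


Stress = 52*1000*(5.9e-06 - 5.4e-06)*528 = 13.7 MPa

13.7


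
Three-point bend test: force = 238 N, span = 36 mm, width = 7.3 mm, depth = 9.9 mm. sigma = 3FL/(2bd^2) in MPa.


sigma = 3*238*36/(2*7.3*9.9^2) = 18.0 MPa

18.0


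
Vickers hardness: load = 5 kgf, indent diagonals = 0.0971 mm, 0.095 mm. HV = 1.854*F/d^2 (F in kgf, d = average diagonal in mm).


d_avg = (0.0971+0.095)/2 = 0.09605 mm
HV = 1.854*5/0.09605^2 = 1005

1005


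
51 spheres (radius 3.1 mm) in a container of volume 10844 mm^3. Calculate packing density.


V_sphere = 4/3*pi*3.1^3 = 124.7882 mm^3
Total V = 51*124.7882 = 6364.1982 mm^3
PD = 6364.1982 / 10844 = 0.587

0.587


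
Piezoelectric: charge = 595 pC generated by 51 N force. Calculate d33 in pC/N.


d33 = 595 / 51 = 11.7 pC/N

11.7


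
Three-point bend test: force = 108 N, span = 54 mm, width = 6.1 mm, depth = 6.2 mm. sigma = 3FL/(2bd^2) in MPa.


sigma = 3*108*54/(2*6.1*6.2^2) = 37.3 MPa

37.3


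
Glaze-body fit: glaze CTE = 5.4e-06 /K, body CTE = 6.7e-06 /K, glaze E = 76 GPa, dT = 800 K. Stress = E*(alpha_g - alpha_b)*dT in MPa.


Stress = 76*1000*(5.4e-06 - 6.7e-06)*800 = -79.0 MPa

-79.0


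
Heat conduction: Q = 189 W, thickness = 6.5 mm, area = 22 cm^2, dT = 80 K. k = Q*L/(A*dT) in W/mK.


k = 189*6.5/1000/(22/10000*80) = 6.98 W/mK

6.98


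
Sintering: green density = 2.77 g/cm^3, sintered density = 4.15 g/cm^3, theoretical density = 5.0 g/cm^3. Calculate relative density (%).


Relative = 4.15 / 5.0 * 100 = 83.0%

83.0


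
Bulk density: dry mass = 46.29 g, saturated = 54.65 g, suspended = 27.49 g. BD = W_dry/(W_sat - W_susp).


BD = 46.29 / (54.65 - 27.49) = 46.29 / 27.16 = 1.704 g/cm^3

1.704


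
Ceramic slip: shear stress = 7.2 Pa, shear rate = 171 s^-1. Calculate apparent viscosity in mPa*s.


eta = tau/gamma * 1000 = 7.2/171 * 1000 = 42.1 mPa*s

42.1


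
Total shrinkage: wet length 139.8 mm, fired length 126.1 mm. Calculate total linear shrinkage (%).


TS = (139.8 - 126.1) / 139.8 * 100 = 9.8%

9.8


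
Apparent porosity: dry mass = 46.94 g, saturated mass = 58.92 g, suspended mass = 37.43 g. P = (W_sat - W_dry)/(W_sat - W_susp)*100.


P = (58.92 - 46.94) / (58.92 - 37.43) * 100 = 11.98 / 21.49 * 100 = 55.7%

55.7


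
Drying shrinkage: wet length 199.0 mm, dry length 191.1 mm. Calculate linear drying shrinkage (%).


DS = (199.0 - 191.1) / 199.0 * 100 = 3.97%

3.97


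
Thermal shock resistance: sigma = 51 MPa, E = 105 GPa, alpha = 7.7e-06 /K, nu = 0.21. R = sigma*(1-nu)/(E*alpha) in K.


R = 51*(1-0.21)/(105*1000*7.7e-06) = 50 K

50


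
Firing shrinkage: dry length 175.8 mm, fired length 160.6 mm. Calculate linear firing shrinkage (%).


FS = (175.8 - 160.6) / 175.8 * 100 = 8.65%

8.65


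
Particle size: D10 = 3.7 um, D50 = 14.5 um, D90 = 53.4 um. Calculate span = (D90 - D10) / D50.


Span = (53.4 - 3.7) / 14.5 = 49.7 / 14.5 = 3.428

3.428


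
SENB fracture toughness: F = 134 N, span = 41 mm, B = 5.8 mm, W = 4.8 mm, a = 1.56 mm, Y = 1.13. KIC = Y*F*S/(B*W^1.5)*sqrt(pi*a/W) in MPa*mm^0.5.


KIC = 1.13*134*41/(5.8*4.8^1.5)*sqrt(pi*1.56/4.8) = 102.85

102.85


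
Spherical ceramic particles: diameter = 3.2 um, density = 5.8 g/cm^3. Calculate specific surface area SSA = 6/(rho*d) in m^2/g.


SSA = 6 / (5.8 * 3.2) = 0.323 m^2/g

0.323


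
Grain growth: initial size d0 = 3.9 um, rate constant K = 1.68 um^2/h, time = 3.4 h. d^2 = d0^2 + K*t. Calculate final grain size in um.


d^2 = 3.9^2 + 1.68*3.4 = 20.922
d = sqrt(20.922) = 4.57 um

4.57


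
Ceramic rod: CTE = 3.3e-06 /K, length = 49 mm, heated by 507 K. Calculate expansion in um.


dL = 3.3e-06 * 49 * 507 * 1000 = 81.982 um

81.982


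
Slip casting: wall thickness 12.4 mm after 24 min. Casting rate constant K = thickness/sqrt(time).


K = 12.4 / sqrt(24) = 12.4 / 4.899 = 2.531 mm/min^0.5

2.531


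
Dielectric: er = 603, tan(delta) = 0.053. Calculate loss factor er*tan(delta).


Loss = 603 * 0.053 = 31.959

31.959


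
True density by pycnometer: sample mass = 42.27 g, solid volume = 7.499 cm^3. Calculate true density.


TD = 42.27 / 7.499 = 5.637 g/cm^3

5.637


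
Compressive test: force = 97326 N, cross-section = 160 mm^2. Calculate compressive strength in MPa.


CS = 97326 / 160 = 608.3 MPa

608.3


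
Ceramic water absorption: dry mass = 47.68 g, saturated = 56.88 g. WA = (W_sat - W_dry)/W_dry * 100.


WA = (56.88 - 47.68) / 47.68 * 100 = 19.3%

19.3


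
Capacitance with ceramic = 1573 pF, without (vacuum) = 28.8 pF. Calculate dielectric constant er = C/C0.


er = 1573 / 28.8 = 54.62

54.62


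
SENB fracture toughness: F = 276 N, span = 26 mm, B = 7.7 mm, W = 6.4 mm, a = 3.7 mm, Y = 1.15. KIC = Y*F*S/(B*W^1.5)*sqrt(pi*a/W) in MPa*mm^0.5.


KIC = 1.15*276*26/(7.7*6.4^1.5)*sqrt(pi*3.7/6.4) = 89.21

89.21


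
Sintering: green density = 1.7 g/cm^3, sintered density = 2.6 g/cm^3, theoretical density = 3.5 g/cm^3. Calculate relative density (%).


Relative = 2.6 / 3.5 * 100 = 74.3%

74.3


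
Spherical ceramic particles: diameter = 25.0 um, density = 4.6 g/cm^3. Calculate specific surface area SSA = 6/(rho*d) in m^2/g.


SSA = 6 / (4.6 * 25.0) = 0.052 m^2/g

0.052


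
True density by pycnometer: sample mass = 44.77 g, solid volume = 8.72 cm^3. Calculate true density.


TD = 44.77 / 8.72 = 5.134 g/cm^3

5.134


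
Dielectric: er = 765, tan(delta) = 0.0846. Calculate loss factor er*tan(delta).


Loss = 765 * 0.0846 = 64.719

64.719


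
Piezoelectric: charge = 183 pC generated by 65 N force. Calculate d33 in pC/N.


d33 = 183 / 65 = 2.8 pC/N

2.8


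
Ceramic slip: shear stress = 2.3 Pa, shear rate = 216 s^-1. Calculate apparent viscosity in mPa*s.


eta = tau/gamma * 1000 = 2.3/216 * 1000 = 10.6 mPa*s

10.6


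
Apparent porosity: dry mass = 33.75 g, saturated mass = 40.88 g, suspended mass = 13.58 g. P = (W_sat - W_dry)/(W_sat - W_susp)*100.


P = (40.88 - 33.75) / (40.88 - 13.58) * 100 = 7.13 / 27.3 * 100 = 26.1%

26.1


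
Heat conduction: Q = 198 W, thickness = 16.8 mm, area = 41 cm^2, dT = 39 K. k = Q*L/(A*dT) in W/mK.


k = 198*16.8/1000/(41/10000*39) = 20.8 W/mK

20.8


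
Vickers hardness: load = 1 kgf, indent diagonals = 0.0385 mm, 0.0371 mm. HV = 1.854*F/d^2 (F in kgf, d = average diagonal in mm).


d_avg = (0.0385+0.0371)/2 = 0.0378 mm
HV = 1.854*1/0.0378^2 = 1298

1298


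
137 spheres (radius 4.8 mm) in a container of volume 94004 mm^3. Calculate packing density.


V_sphere = 4/3*pi*4.8^3 = 463.2467 mm^3
Total V = 137*463.2467 = 63464.7979 mm^3
PD = 63464.7979 / 94004 = 0.675

0.675


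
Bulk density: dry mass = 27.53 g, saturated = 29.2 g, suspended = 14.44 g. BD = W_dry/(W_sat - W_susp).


BD = 27.53 / (29.2 - 14.44) = 27.53 / 14.76 = 1.865 g/cm^3

1.865


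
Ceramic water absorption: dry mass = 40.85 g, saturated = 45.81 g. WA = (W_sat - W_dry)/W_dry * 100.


WA = (45.81 - 40.85) / 40.85 * 100 = 12.14%

12.14


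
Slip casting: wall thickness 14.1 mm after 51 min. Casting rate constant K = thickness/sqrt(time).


K = 14.1 / sqrt(51) = 14.1 / 7.1414 = 1.974 mm/min^0.5

1.974


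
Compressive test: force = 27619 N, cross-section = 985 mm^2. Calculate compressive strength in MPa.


CS = 27619 / 985 = 28.0 MPa

28.0


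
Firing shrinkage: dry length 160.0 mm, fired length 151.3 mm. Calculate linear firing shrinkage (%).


FS = (160.0 - 151.3) / 160.0 * 100 = 5.44%

5.44


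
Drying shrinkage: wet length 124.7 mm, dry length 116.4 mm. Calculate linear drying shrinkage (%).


DS = (124.7 - 116.4) / 124.7 * 100 = 6.66%

6.66


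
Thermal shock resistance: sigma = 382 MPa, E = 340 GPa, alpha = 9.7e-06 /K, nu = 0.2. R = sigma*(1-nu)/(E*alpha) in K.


R = 382*(1-0.2)/(340*1000*9.7e-06) = 93 K

93


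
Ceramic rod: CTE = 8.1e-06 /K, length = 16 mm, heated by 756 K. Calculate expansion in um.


dL = 8.1e-06 * 16 * 756 * 1000 = 97.978 um

97.978


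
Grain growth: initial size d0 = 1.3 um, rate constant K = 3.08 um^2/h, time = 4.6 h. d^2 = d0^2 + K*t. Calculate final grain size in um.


d^2 = 1.3^2 + 3.08*4.6 = 15.858
d = sqrt(15.858) = 3.98 um

3.98


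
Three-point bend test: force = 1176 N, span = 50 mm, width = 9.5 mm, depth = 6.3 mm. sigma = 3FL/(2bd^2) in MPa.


sigma = 3*1176*50/(2*9.5*6.3^2) = 233.9 MPa

233.9


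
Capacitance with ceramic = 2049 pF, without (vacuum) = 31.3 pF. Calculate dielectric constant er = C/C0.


er = 2049 / 31.3 = 65.46

65.46


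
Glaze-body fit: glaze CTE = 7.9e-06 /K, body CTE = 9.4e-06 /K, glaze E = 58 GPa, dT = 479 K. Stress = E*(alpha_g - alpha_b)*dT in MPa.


Stress = 58*1000*(7.9e-06 - 9.4e-06)*479 = -41.7 MPa

-41.7


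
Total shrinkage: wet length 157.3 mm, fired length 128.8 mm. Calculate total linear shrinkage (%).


TS = (157.3 - 128.8) / 157.3 * 100 = 18.12%

18.12


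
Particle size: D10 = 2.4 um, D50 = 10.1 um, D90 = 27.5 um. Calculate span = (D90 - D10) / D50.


Span = (27.5 - 2.4) / 10.1 = 25.1 / 10.1 = 2.485

2.485


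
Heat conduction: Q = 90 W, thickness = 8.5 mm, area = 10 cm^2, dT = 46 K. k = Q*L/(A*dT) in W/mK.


k = 90*8.5/1000/(10/10000*46) = 16.63 W/mK

16.63


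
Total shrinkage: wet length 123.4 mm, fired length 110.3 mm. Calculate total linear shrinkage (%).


TS = (123.4 - 110.3) / 123.4 * 100 = 10.62%

10.62


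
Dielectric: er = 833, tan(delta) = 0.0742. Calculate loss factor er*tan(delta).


Loss = 833 * 0.0742 = 61.809

61.809


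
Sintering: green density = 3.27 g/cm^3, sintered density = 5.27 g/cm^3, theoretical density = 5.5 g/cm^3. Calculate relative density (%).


Relative = 5.27 / 5.5 * 100 = 95.8%

95.8


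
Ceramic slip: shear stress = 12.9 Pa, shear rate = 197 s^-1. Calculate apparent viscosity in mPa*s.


eta = tau/gamma * 1000 = 12.9/197 * 1000 = 65.5 mPa*s

65.5


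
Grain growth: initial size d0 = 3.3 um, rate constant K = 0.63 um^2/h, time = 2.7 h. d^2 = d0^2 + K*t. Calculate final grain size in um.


d^2 = 3.3^2 + 0.63*2.7 = 12.591
d = sqrt(12.591) = 3.55 um

3.55


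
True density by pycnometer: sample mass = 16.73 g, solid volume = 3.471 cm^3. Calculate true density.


TD = 16.73 / 3.471 = 4.82 g/cm^3

4.82


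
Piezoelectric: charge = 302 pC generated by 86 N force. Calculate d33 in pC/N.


d33 = 302 / 86 = 3.5 pC/N

3.5


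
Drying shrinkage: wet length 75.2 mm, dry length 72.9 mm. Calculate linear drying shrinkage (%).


DS = (75.2 - 72.9) / 75.2 * 100 = 3.06%

3.06


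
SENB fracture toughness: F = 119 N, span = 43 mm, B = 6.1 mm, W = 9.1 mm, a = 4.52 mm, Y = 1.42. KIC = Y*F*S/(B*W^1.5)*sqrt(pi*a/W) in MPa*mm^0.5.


KIC = 1.42*119*43/(6.1*9.1^1.5)*sqrt(pi*4.52/9.1) = 54.2

54.2


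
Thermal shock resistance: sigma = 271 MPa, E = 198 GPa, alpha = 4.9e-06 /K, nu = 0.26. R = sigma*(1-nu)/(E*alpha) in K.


R = 271*(1-0.26)/(198*1000*4.9e-06) = 207 K

207


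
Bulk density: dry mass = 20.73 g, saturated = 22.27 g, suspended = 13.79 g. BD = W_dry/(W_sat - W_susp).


BD = 20.73 / (22.27 - 13.79) = 20.73 / 8.48 = 2.445 g/cm^3

2.445


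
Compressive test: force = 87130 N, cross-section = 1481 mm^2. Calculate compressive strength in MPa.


CS = 87130 / 1481 = 58.8 MPa

58.8


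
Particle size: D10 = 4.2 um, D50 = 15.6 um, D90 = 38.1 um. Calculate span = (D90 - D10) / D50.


Span = (38.1 - 4.2) / 15.6 = 33.9 / 15.6 = 2.173

2.173


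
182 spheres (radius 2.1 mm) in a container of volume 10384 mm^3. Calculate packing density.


V_sphere = 4/3*pi*2.1^3 = 38.7924 mm^3
Total V = 182*38.7924 = 7060.2168 mm^3
PD = 7060.2168 / 10384 = 0.68

0.68


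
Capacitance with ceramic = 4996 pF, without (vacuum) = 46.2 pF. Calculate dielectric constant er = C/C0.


er = 4996 / 46.2 = 108.14

108.14


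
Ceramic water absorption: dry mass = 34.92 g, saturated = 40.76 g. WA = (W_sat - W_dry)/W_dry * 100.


WA = (40.76 - 34.92) / 34.92 * 100 = 16.72%

16.72


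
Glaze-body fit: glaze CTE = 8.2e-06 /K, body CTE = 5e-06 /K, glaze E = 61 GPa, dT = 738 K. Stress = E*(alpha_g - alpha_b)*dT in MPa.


Stress = 61*1000*(8.2e-06 - 5e-06)*738 = 144.1 MPa

144.1


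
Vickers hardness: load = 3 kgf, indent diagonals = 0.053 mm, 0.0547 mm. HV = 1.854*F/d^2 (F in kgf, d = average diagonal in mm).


d_avg = (0.053+0.0547)/2 = 0.05385 mm
HV = 1.854*3/0.05385^2 = 1918

1918


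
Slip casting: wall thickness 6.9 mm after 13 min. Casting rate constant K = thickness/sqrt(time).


K = 6.9 / sqrt(13) = 6.9 / 3.6056 = 1.914 mm/min^0.5

1.914


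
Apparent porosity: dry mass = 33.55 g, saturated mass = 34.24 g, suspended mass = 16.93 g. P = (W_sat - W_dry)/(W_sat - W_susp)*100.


P = (34.24 - 33.55) / (34.24 - 16.93) * 100 = 0.69 / 17.31 * 100 = 4.0%

4.0
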